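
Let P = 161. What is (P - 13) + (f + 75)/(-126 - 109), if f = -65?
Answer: 6954/47 ≈ 147.96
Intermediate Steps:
(P - 13) + (f + 75)/(-126 - 109) = (161 - 13) + (-65 + 75)/(-126 - 109) = 148 + 10/(-235) = 148 + 10*(-1/235) = 148 - 2/47 = 6954/47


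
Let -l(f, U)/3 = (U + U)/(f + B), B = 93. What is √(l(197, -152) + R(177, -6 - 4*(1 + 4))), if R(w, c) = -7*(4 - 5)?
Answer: √213295/145 ≈ 3.1851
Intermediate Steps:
R(w, c) = 7 (R(w, c) = -7*(-1) = 7)
l(f, U) = -6*U/(93 + f) (l(f, U) = -3*(U + U)/(f + 93) = -3*2*U/(93 + f) = -6*U/(93 + f))
√(l(197, -152) + R(177, -6 - 4*(1 + 4))) = √(-6*(-152)/(93 + 197) + 7) = √(-6*(-152)/290 + 7) = √(-6*(-152)*1/290 + 7) = √(456/145 + 7) = √(1471/145) = √213295/145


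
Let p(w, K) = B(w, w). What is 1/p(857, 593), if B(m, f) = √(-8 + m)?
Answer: √849/849 ≈ 0.034320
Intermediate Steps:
p(w, K) = √(-8 + w)
1/p(857, 593) = 1/(√(-8 + 857)) = 1/(√849) = √849/849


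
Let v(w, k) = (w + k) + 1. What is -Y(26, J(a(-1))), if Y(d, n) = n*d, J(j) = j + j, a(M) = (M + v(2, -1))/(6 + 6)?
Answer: -13/3 ≈ -4.3333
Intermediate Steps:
v(w, k) = 1 + k + w (v(w, k) = (k + w) + 1 = 1 + k + w)
a(M) = 1/6 + M/12 (a(M) = (M + (1 - 1 + 2))/(6 + 6) = (M + 2)/12 = (2 + M)*(1/12) = 1/6 + M/12)
J(j) = 2*j
Y(d, n) = d*n
-Y(26, J(a(-1))) = -26*2*(1/6 + (1/12)*(-1)) = -26*2*(1/6 - 1/12) = -26*2*(1/12) = -26/6 = -1*13/3 = -13/3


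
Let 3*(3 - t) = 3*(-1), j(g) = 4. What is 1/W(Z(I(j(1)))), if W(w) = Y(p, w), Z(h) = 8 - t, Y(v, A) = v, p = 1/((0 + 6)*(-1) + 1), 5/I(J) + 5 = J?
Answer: -5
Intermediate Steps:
t = 4 (t = 3 - (-1) = 3 - ⅓*(-3) = 3 + 1 = 4)
I(J) = 5/(-5 + J)
p = -⅕ (p = 1/(6*(-1) + 1) = 1/(-6 + 1) = 1/(-5) = -⅕ ≈ -0.20000)
Z(h) = 4 (Z(h) = 8 - 1*4 = 8 - 4 = 4)
W(w) = -⅕
1/W(Z(I(j(1)))) = 1/(-⅕) = -5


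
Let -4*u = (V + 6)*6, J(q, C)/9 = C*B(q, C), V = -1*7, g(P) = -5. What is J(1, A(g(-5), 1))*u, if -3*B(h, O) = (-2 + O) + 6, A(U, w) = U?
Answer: -45/2 ≈ -22.500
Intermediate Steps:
B(h, O) = -4/3 - O/3 (B(h, O) = -((-2 + O) + 6)/3 = -(4 + O)/3 = -4/3 - O/3)
V = -7
J(q, C) = 9*C*(-4/3 - C/3) (J(q, C) = 9*(C*(-4/3 - C/3)) = 9*C*(-4/3 - C/3))
u = 3/2 (u = -(-7 + 6)*6/4 = -(-1)*6/4 = -1/4*(-6) = 3/2 ≈ 1.5000)
J(1, A(g(-5), 1))*u = -3*(-5)*(4 - 5)*(3/2) = -3*(-5)*(-1)*(3/2) = -15*3/2 = -45/2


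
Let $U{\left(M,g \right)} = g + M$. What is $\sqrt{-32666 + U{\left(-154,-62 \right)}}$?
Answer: $i \sqrt{32882} \approx 181.33 i$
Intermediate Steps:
$U{\left(M,g \right)} = M + g$
$\sqrt{-32666 + U{\left(-154,-62 \right)}} = \sqrt{-32666 - 216} = \sqrt{-32882} = i \sqrt{32882}$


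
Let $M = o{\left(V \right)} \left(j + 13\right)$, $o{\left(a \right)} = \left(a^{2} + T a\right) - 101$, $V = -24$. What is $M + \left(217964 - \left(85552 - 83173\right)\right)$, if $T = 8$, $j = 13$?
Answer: $222943$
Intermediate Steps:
$o{\left(a \right)} = -101 + a^{2} + 8 a$ ($o{\left(a \right)} = \left(a^{2} + 8 a\right) - 101 = -101 + a^{2} + 8 a$)
$M = 7358$ ($M = \left(-101 + \left(-24\right)^{2} + 8 \left(-24\right)\right) \left(13 + 13\right) = \left(-101 + 576 - 192\right) 26 = 283 \cdot 26 = 7358$)
$M + \left(217964 - \left(85552 - 83173\right)\right) = 7358 + \left(217964 - \left(85552 - 83173\right)\right) = 7358 + \left(217964 - 2379\right) = 7358 + 215585 = 222943$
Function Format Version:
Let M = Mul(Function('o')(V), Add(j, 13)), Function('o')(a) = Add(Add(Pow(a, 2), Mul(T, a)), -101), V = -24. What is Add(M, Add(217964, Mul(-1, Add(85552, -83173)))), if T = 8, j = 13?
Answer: 222943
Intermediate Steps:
Function('o')(a) = Add(-101, Pow(a, 2), Mul(8, a)) (Function('o')(a) = Add(Add(Pow(a, 2), Mul(8, a)), -101) = Add(-101, Pow(a, 2), Mul(8, a)))
M = 7358 (M = Mul(Add(-101, Pow(-24, 2), Mul(8, -24)), Add(13, 13)) = Mul(Add(-101, 576, -192), 26) = Mul(283, 26) = 7358)
Add(M, Add(217964, Mul(-1, Add(85552, -83173)))) = Add(7358, Add(217964, Mul(-1, Add(85552, -83173)))) = Add(7358, Add(217964, Mul(-1, 2379))) = Add(7358, Add(217964, -2379)) = Add(7358, 215585) = 222943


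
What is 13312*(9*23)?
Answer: 2755584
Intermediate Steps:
13312*(9*23) = 13312*207 = 2755584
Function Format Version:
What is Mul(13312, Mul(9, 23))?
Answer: 2755584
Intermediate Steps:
Mul(13312, Mul(9, 23)) = Mul(13312, 207) = 2755584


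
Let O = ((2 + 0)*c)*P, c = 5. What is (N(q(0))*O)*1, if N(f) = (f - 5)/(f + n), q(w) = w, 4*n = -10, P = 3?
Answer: 60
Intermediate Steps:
n = -5/2 (n = (¼)*(-10) = -5/2 ≈ -2.5000)
N(f) = (-5 + f)/(-5/2 + f) (N(f) = (f - 5)/(f - 5/2) = (-5 + f)/(-5/2 + f))
O = 30 (O = ((2 + 0)*5)*3 = (2*5)*3 = 10*3 = 30)
(N(q(0))*O)*1 = ((2*(-5 + 0)/(-5 + 2*0))*30)*1 = ((2*(-5)/(-5 + 0))*30)*1 = ((2*(-5)/(-5))*30)*1 = ((2*(-⅕)*(-5))*30)*1 = (2*30)*1 = 60*1 = 60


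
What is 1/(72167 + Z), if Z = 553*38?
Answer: 1/93181 ≈ 1.0732e-5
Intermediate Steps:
Z = 21014
1/(72167 + Z) = 1/(72167 + 21014) = 1/93181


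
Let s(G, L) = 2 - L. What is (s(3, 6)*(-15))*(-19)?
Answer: -1140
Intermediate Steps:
(s(3, 6)*(-15))*(-19) = ((2 - 1*6)*(-15))*(-19) = ((2 - 6)*(-15))*(-19) = -4*(-15)*(-19) = 60*(-19) = -1140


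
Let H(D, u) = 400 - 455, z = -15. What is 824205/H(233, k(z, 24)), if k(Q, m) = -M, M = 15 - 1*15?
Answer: -164841/11 ≈ -14986.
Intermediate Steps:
M = 0 (M = 15 - 15 = 0)
k(Q, m) = 0 (k(Q, m) = -1*0 = 0)
H(D, u) = -55
824205/H(233, k(z, 24)) = 824205/(-55) = 824205*(-1/55) = -164841/11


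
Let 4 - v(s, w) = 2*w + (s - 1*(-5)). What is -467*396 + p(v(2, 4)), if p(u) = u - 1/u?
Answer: -2034372/11 ≈ -1.8494e+5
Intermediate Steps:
v(s, w) = -1 - s - 2*w (v(s, w) = 4 - (2*w + (s - 1*(-5))) = 4 - (2*w + (s + 5)) = 4 - (2*w + (5 + s)) = 4 - (5 + s + 2*w) = 4 + (-5 - s - 2*w) = -1 - s - 2*w)
-467*396 + p(v(2, 4)) = -467*396 + ((-1 - 1*2 - 2*4) - 1/(-1 - 1*2 - 2*4)) = -184932 + ((-1 - 2 - 8) - 1/(-1 - 2 - 8)) = -184932 + (-11 - 1/(-11)) = -184932 + (-11 - 1*(-1/11)) = -184932 + (-11 + 1/11) = -184932 - 120/11 = -2034372/11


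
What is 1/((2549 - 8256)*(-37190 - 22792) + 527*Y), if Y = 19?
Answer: 1/342327287 ≈ 2.9212e-9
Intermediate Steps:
1/((2549 - 8256)*(-37190 - 22792) + 527*Y) = 1/((2549 - 8256)*(-37190 - 22792) + 527*19) = 1/(-5707*(-59982) + 10013) = 1/(342317274 + 10013) = 1/342327287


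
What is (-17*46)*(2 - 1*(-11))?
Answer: -10166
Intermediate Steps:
(-17*46)*(2 - 1*(-11)) = -782*(2 + 11) = -782*13 = -10166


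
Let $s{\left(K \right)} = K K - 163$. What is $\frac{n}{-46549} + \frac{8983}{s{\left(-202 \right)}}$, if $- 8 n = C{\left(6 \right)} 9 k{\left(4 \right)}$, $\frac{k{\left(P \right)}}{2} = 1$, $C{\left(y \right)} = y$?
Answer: $\frac{837396641}{3783595818} \approx 0.22132$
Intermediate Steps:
$k{\left(P \right)} = 2$ ($k{\left(P \right)} = 2 \cdot 1 = 2$)
$s{\left(K \right)} = -163 + K^{2}$ ($s{\left(K \right)} = K^{2} - 163 = -163 + K^{2}$)
$n = - \frac{27}{2}$ ($n = - \frac{6 \cdot 9 \cdot 2}{8} = - \frac{54 \cdot 2}{8} = \left(- \frac{1}{8}\right) 108 = - \frac{27}{2} \approx -13.5$)
$\frac{n}{-46549} + \frac{8983}{s{\left(-202 \right)}} = - \frac{27}{2 \left(-46549\right)} + \frac{8983}{-163 + \left(-202\right)^{2}} = \left(- \frac{27}{2}\right) \left(- \frac{1}{46549}\right) + \frac{8983}{-163 + 40804} = \frac{27}{93098} + \frac{8983}{40641} = \frac{837396641}{3783595818}$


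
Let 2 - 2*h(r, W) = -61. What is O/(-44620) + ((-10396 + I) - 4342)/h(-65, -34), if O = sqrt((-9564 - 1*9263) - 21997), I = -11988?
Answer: -7636/9 - 27*I*sqrt(14)/22310 ≈ -848.44 - 0.0045282*I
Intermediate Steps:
h(r, W) = 63/2 (h(r, W) = 1 - 1/2*(-61) = 1 + 61/2 = 63/2)
O = 54*I*sqrt(14) (O = sqrt((-9564 - 9263) - 21997) = sqrt(-18827 - 21997) = sqrt(-40824) = 54*I*sqrt(14) ≈ 202.05*I)
O/(-44620) + ((-10396 + I) - 4342)/h(-65, -34) = (54*I*sqrt(14))/(-44620) + ((-10396 - 11988) - 4342)/(63/2) = (54*I*sqrt(14))*(-1/44620) + (-22384 - 4342)*(2/63) = -27*I*sqrt(14)/22310 - 26726*2/63 = -27*I*sqrt(14)/22310 - 7636/9 = -7636/9 - 27*I*sqrt(14)/22310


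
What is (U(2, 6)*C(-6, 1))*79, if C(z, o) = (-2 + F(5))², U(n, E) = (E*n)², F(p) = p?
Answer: 102384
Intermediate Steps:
U(n, E) = E²*n²
C(z, o) = 9 (C(z, o) = (-2 + 5)² = 3² = 9)
(U(2, 6)*C(-6, 1))*79 = ((6²*2²)*9)*79 = ((36*4)*9)*79 = (144*9)*79 = 1296*79 = 102384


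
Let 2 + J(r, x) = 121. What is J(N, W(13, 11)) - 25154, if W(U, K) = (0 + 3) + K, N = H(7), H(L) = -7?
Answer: -25035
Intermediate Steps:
N = -7
W(U, K) = 3 + K
J(r, x) = 119 (J(r, x) = -2 + 121 = 119)
J(N, W(13, 11)) - 25154 = 119 - 25154 = -25035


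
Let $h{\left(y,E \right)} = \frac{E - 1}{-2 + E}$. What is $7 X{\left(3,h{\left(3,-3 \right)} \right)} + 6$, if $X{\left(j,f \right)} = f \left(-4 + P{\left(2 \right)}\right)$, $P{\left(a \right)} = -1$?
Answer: $-22$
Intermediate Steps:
$h{\left(y,E \right)} = \frac{-1 + E}{-2 + E}$
$X{\left(j,f \right)} = - 5 f$ ($X{\left(j,f \right)} = f \left(-4 - 1\right) = f \left(-5\right) = - 5 f$)
$7 X{\left(3,h{\left(3,-3 \right)} \right)} + 6 = 7 \left(- 5 \frac{-1 - 3}{-2 - 3}\right) + 6 = 7 \left(- 5 \frac{1}{-5} \left(-4\right)\right) + 6 = 7 \left(- 5 \left(\left(- \frac{1}{5}\right) \left(-4\right)\right)\right) + 6 = 7 \left(\left(-5\right) \frac{4}{5}\right) + 6 = 7 \left(-4\right) + 6 = -28 + 6 = -22$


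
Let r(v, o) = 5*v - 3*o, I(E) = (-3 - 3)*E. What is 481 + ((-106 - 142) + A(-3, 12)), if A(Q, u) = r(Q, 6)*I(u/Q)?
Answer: -559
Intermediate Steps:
I(E) = -6*E
r(v, o) = -3*o + 5*v
A(Q, u) = -6*u*(-18 + 5*Q)/Q (A(Q, u) = (-3*6 + 5*Q)*(-6*u/Q) = (-18 + 5*Q)*(-6*u/Q) = -6*u*(-18 + 5*Q)/Q)
481 + ((-106 - 142) + A(-3, 12)) = 481 + ((-106 - 142) + (-30*12 + 108*12/(-3))) = 481 + (-248 + (-360 + 108*12*(-⅓))) = 481 + (-248 + (-360 - 432)) = 481 + (-248 - 792) = 481 - 1040 = -559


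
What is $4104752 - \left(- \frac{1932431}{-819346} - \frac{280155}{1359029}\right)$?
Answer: $\frac{4570700424114870699}{1113514975034} \approx 4.1047 \cdot 10^{6}$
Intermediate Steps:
$4104752 - \left(- \frac{1932431}{-819346} - \frac{280155}{1359029}\right) = 4104752 - \left(\left(-1932431\right) \left(- \frac{1}{819346}\right) - \frac{280155}{1359029}\right) = 4104752 - \left(\frac{1932431}{819346} - \frac{280155}{1359029}\right) = 4104752 - \frac{2396685890869}{1113514975034} = \frac{4570700424114870699}{1113514975034}$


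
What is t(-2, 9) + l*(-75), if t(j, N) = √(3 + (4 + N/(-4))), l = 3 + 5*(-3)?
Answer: 900 + √19/2 ≈ 902.18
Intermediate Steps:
l = -12 (l = 3 - 15 = -12)
t(j, N) = √(7 - N/4) (t(j, N) = √(3 + (4 + N*(-¼))) = √(3 + (4 - N/4)) = √(7 - N/4))
t(-2, 9) + l*(-75) = √(28 - 1*9)/2 - 12*(-75) = √(28 - 9)/2 + 900 = √19/2 + 900 = 900 + √19/2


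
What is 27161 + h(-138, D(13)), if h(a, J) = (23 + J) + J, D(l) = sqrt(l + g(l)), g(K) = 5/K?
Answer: 27184 + 2*sqrt(2262)/13 ≈ 27191.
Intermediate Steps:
D(l) = sqrt(l + 5/l)
h(a, J) = 23 + 2*J
27161 + h(-138, D(13)) = 27161 + (23 + 2*sqrt(13 + 5/13)) = 27161 + (23 + 2*sqrt(174/13)) = 27161 + (23 + 2*(sqrt(2262)/13)) = 27161 + (23 + 2*sqrt(2262)/13) = 27184 + 2*sqrt(2262)/13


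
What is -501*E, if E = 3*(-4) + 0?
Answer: 6012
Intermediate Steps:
E = -12 (E = -12 + 0 = -12)
-501*E = -501*(-12) = 6012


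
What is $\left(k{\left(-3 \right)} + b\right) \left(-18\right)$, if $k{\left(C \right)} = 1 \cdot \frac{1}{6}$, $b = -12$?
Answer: $213$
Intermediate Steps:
$k{\left(C \right)} = \frac{1}{6}$ ($k{\left(C \right)} = 1 \cdot \frac{1}{6} = \frac{1}{6}$)
$\left(k{\left(-3 \right)} + b\right) \left(-18\right) = \left(\frac{1}{6} - 12\right) \left(-18\right) = \left(- \frac{71}{6}\right) \left(-18\right) = 213$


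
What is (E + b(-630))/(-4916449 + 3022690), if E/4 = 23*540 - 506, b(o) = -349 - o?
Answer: -15979/631253 ≈ -0.025313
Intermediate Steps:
E = 47656 (E = 4*(23*540 - 506) = 4*(12420 - 506) = 4*11914 = 47656)
(E + b(-630))/(-4916449 + 3022690) = (47656 + (-349 - 1*(-630)))/(-4916449 + 3022690) = (47656 + (-349 + 630))/(-1893759) = (47656 + 281)*(-1/1893759) = 47937*(-1/1893759) = -15979/631253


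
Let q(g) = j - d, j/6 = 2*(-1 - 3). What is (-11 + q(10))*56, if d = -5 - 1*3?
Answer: -2856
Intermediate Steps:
j = -48 (j = 6*(2*(-1 - 3)) = 6*(2*(-4)) = 6*(-8) = -48)
d = -8 (d = -5 - 3 = -8)
q(g) = -40 (q(g) = -48 - 1*(-8) = -48 + 8 = -40)
(-11 + q(10))*56 = (-11 - 40)*56 = -51*56 = -2856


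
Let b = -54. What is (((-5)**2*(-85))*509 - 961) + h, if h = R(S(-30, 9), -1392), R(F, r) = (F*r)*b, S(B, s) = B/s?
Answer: -1333146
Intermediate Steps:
R(F, r) = -54*F*r (R(F, r) = (F*r)*(-54) = -54*F*r)
h = -250560 (h = -54*(-30/9)*(-1392) = -54*(-30*1/9)*(-1392) = -54*(-10/3)*(-1392) = -250560)
(((-5)**2*(-85))*509 - 961) + h = (((-5)**2*(-85))*509 - 961) - 250560 = ((25*(-85))*509 - 961) - 250560 = (-2125*509 - 961) - 250560 = (-1081625 - 961) - 250560 = -1082586 - 250560 = -1333146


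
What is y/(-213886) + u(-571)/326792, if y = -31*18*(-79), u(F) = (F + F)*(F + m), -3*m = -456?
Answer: 21984594571/17474058428 ≈ 1.2581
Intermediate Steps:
m = 152 (m = -⅓*(-456) = 152)
u(F) = 2*F*(152 + F) (u(F) = (F + F)*(F + 152) = (2*F)*(152 + F) = 2*F*(152 + F))
y = 44082 (y = -558*(-79) = 44082)
y/(-213886) + u(-571)/326792 = 44082/(-213886) + (2*(-571)*(152 - 571))/326792 = 44082*(-1/213886) + (2*(-571)*(-419))*(1/326792) = -22041/106943 + 478498*(1/326792) = -22041/106943 + 239249/163396 = 21984594571/17474058428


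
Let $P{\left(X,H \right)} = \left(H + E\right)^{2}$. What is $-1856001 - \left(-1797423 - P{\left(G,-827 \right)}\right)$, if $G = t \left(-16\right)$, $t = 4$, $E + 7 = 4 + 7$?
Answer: $618751$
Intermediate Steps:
$E = 4$ ($E = -7 + \left(4 + 7\right) = -7 + 11 = 4$)
$G = -64$ ($G = 4 \left(-16\right) = -64$)
$P{\left(X,H \right)} = \left(4 + H\right)^{2}$ ($P{\left(X,H \right)} = \left(H + 4\right)^{2} = \left(4 + H\right)^{2}$)
$-1856001 - \left(-1797423 - P{\left(G,-827 \right)}\right) = -1856001 - \left(-1797423 - \left(4 - 827\right)^{2}\right) = -1856001 - \left(-1797423 - \left(-823\right)^{2}\right) = -1856001 - \left(-1797423 - 677329\right) = -1856001 - -2474752 = -1856001 + 2474752 = 618751$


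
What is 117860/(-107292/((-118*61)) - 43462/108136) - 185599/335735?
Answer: 7699378341277408859/947552296478365 ≈ 8125.5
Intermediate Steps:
117860/(-107292/((-118*61)) - 43462/108136) - 185599/335735 = 117860/(-107292/(-7198) - 43462*1/108136) - 185599*1/335735 = 117860/(-107292*(-1/7198) - 21731/54068) - 185599/335735 = 117860/(53646/3599 - 21731/54068) - 185599/335735 = 117860/(2822322059/194590732) - 185599/335735 = 117860*(194590732/2822322059) - 185599/335735 = 22934463673520/2822322059 - 185599/335735 = 7699378341277408859/947552296478365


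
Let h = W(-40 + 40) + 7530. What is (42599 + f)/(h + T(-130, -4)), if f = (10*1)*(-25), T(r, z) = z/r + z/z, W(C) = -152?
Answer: 2752685/479637 ≈ 5.7391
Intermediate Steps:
T(r, z) = 1 + z/r (T(r, z) = z/r + 1 = 1 + z/r)
f = -250 (f = 10*(-25) = -250)
h = 7378 (h = -152 + 7530 = 7378)
(42599 + f)/(h + T(-130, -4)) = (42599 - 250)/(7378 + (-130 - 4)/(-130)) = 42349/(7378 - 1/130*(-134)) = 42349/(7378 + 67/65) = 42349/(479637/65) = 42349*(65/479637) = 2752685/479637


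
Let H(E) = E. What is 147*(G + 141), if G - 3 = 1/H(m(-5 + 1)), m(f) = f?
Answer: 84525/4 ≈ 21131.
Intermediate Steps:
G = 11/4 (G = 3 + 1/(-5 + 1) = 3 + 1/(-4) = 3 - ¼ = 11/4 ≈ 2.7500)
147*(G + 141) = 147*(11/4 + 141) = 147*(575/4) = 84525/4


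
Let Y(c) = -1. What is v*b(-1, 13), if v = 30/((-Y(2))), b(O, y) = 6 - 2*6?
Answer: -180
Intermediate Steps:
b(O, y) = -6 (b(O, y) = 6 - 12 = -6)
v = 30 (v = 30/((-1*(-1))) = 30/1 = 30*1 = 30)
v*b(-1, 13) = 30*(-6) = -180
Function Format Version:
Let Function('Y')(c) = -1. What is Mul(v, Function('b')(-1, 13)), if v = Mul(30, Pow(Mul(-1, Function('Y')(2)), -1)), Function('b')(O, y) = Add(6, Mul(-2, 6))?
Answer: -180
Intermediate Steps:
Function('b')(O, y) = -6 (Function('b')(O, y) = Add(6, -12) = -6)
v = 30 (v = Mul(30, Pow(Mul(-1, -1), -1)) = Mul(30, Pow(1, -1)) = Mul(30, 1) = 30)
Mul(v, Function('b')(-1, 13)) = Mul(30, -6) = -180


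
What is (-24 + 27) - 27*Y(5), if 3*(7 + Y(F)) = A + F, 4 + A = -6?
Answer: 237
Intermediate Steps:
A = -10 (A = -4 - 6 = -10)
Y(F) = -31/3 + F/3 (Y(F) = -7 + (-10 + F)/3 = -7 + (-10/3 + F/3) = -31/3 + F/3)
(-24 + 27) - 27*Y(5) = (-24 + 27) - 27*(-31/3 + (⅓)*5) = 3 - 27*(-31/3 + 5/3) = 3 - 27*(-26/3) = 3 + 234 = 237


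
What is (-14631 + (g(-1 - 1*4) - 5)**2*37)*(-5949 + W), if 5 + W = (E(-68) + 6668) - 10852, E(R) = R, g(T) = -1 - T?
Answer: 148946364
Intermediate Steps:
W = -4257 (W = -5 + ((-68 + 6668) - 10852) = -5 + (6600 - 10852) = -5 - 4252 = -4257)
(-14631 + (g(-1 - 1*4) - 5)**2*37)*(-5949 + W) = (-14631 + ((-1 - (-1 - 1*4)) - 5)**2*37)*(-5949 - 4257) = (-14631 + ((-1 - (-1 - 4)) - 5)**2*37)*(-10206) = (-14631 + ((-1 - 1*(-5)) - 5)**2*37)*(-10206) = (-14631 + ((-1 + 5) - 5)**2*37)*(-10206) = (-14631 + (4 - 5)**2*37)*(-10206) = (-14631 + (-1)**2*37)*(-10206) = (-14631 + 1*37)*(-10206) = (-14631 + 37)*(-10206) = -14594*(-10206) = 148946364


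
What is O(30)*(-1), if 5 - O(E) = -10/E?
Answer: -16/3 ≈ -5.3333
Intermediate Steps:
O(E) = 5 + 10/E (O(E) = 5 - (-10)/E = 5 + 10/E)
O(30)*(-1) = (5 + 10/30)*(-1) = (5 + 10*(1/30))*(-1) = (5 + ⅓)*(-1) = (16/3)*(-1) = -16/3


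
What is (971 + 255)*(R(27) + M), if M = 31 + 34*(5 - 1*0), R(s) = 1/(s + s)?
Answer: 6654115/27 ≈ 2.4645e+5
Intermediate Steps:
R(s) = 1/(2*s)
M = 201 (M = 31 + 34*(5 + 0) = 31 + 34*5 = 31 + 170 = 201)
(971 + 255)*(R(27) + M) = (971 + 255)*((½)/27 + 201) = 1226*((½)*(1/27) + 201) = 1226*(1/54 + 201) = 1226*(10855/54) = 6654115/27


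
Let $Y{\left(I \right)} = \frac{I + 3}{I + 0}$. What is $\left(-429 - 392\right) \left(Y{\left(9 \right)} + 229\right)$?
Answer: $- \frac{567311}{3} \approx -1.891 \cdot 10^{5}$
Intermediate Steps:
$Y{\left(I \right)} = \frac{3 + I}{I}$
$\left(-429 - 392\right) \left(Y{\left(9 \right)} + 229\right) = \left(-429 - 392\right) \left(\frac{3 + 9}{9} + 229\right) = - 821 \left(\frac{1}{9} \cdot 12 + 229\right) = - 821 \left(\frac{4}{3} + 229\right) = \left(-821\right) \frac{691}{3} = - \frac{567311}{3}$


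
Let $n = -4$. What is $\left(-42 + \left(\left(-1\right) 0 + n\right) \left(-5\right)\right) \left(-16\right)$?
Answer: $352$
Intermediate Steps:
$\left(-42 + \left(\left(-1\right) 0 + n\right) \left(-5\right)\right) \left(-16\right) = \left(-42 + \left(\left(-1\right) 0 - 4\right) \left(-5\right)\right) \left(-16\right) = \left(-42 + \left(0 - 4\right) \left(-5\right)\right) \left(-16\right) = \left(-42 - -20\right) \left(-16\right) = \left(-42 + 20\right) \left(-16\right) = \left(-22\right) \left(-16\right) = 352$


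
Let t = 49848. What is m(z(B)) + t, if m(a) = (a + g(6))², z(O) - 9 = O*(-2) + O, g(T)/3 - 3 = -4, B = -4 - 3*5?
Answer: 50473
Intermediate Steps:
B = -19 (B = -4 - 15 = -19)
g(T) = -3 (g(T) = 9 + 3*(-4) = 9 - 12 = -3)
z(O) = 9 - O (z(O) = 9 + (O*(-2) + O) = 9 + (-2*O + O) = 9 - O)
m(a) = (-3 + a)² (m(a) = (a - 3)² = (-3 + a)²)
m(z(B)) + t = (-3 + (9 - 1*(-19)))² + 49848 = (-3 + (9 + 19))² + 49848 = (-3 + 28)² + 49848 = 25² + 49848 = 625 + 49848 = 50473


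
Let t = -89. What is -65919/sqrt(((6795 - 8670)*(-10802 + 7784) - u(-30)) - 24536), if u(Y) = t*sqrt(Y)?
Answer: -65919/sqrt(5634214 + 89*I*sqrt(30)) ≈ -27.771 + 0.0012014*I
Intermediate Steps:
u(Y) = -89*sqrt(Y)
-65919/sqrt(((6795 - 8670)*(-10802 + 7784) - u(-30)) - 24536) = -65919/sqrt(((6795 - 8670)*(-10802 + 7784) - (-89)*sqrt(-30)) - 24536) = -65919/sqrt((-1875*(-3018) - (-89)*I*sqrt(30)) - 24536) = -65919/sqrt((5658750 - (-89)*I*sqrt(30)) - 24536) = -65919/sqrt((5658750 + 89*I*sqrt(30)) - 24536) = -65919/sqrt(5634214 + 89*I*sqrt(30))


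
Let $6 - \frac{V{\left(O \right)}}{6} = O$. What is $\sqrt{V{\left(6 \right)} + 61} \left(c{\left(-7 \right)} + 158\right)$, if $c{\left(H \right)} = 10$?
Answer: $168 \sqrt{61} \approx 1312.1$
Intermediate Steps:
$V{\left(O \right)} = 36 - 6 O$
$\sqrt{V{\left(6 \right)} + 61} \left(c{\left(-7 \right)} + 158\right) = \sqrt{\left(36 - 36\right) + 61} \left(10 + 158\right) = \sqrt{\left(36 - 36\right) + 61} \cdot 168 = \sqrt{0 + 61} \cdot 168 = \sqrt{61} \cdot 168 = 168 \sqrt{61}$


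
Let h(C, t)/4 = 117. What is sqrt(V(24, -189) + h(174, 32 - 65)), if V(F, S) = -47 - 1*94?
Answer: sqrt(327) ≈ 18.083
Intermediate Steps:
h(C, t) = 468 (h(C, t) = 4*117 = 468)
V(F, S) = -141 (V(F, S) = -47 - 94 = -141)
sqrt(V(24, -189) + h(174, 32 - 65)) = sqrt(-141 + 468) = sqrt(327)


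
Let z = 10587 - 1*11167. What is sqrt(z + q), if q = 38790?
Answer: sqrt(38210) ≈ 195.47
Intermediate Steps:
z = -580 (z = 10587 - 11167 = -580)
sqrt(z + q) = sqrt(-580 + 38790) = sqrt(38210)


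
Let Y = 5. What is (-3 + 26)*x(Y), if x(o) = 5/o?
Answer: 23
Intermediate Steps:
(-3 + 26)*x(Y) = (-3 + 26)*(5/5) = 23*(5*(⅕)) = 23*1 = 23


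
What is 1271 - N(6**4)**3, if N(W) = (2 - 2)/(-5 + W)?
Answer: 1271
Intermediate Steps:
N(W) = 0 (N(W) = 0/(-5 + W) = 0)
1271 - N(6**4)**3 = 1271 - 1*0**3 = 1271 - 1*0 = 1271 + 0 = 1271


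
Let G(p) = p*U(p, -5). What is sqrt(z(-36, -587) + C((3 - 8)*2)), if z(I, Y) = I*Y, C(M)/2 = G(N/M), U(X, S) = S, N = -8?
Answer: 2*sqrt(5281) ≈ 145.34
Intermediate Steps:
G(p) = -5*p (G(p) = p*(-5) = -5*p)
C(M) = 80/M (C(M) = 2*(-(-40)/M) = 2*(40/M) = 80/M)
sqrt(z(-36, -587) + C((3 - 8)*2)) = sqrt(-36*(-587) + 80/(((3 - 8)*2))) = sqrt(21132 + 80/((-5*2))) = sqrt(21132 + 80/(-10)) = sqrt(21132 + 80*(-1/10)) = sqrt(21132 - 8) = sqrt(21124) = 2*sqrt(5281)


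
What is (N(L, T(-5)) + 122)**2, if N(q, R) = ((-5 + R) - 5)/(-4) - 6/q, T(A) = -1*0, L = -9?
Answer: 564001/36 ≈ 15667.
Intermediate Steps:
T(A) = 0
N(q, R) = 5/2 - 6/q - R/4 (N(q, R) = (-10 + R)*(-1/4) - 6/q = (5/2 - R/4) - 6/q = 5/2 - 6/q - R/4)
(N(L, T(-5)) + 122)**2 = ((5/2 - 6/(-9) - 1/4*0) + 122)**2 = ((5/2 - 6*(-1/9) + 0) + 122)**2 = ((5/2 + 2/3 + 0) + 122)**2 = (19/6 + 122)**2 = (751/6)**2 = 564001/36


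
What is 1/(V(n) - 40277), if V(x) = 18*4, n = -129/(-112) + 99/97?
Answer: -1/40205 ≈ -2.4873e-5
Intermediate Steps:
n = 23601/10864 (n = -129*(-1/112) + 99*(1/97) = 129/112 + 99/97 = 23601/10864 ≈ 2.1724)
V(x) = 72
1/(V(n) - 40277) = 1/(72 - 40277) = 1/(-40205) = -1/40205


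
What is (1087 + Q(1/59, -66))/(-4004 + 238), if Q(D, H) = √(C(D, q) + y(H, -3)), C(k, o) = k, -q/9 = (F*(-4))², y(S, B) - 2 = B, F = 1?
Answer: -1087/3766 - I*√3422/222194 ≈ -0.28864 - 0.00026327*I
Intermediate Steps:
y(S, B) = 2 + B
q = -144 (q = -9*(1*(-4))² = -9*(-4)² = -9*16 = -144)
Q(D, H) = √(-1 + D) (Q(D, H) = √(D + (2 - 3)) = √(D - 1) = √(-1 + D))
(1087 + Q(1/59, -66))/(-4004 + 238) = (1087 + √(-1 + 1/59))/(-4004 + 238) = (1087 + √(-1 + 1/59))/(-3766) = (1087 + √(-58/59))*(-1/3766) = (1087 + I*√3422/59)*(-1/3766) = -1087/3766 - I*√3422/222194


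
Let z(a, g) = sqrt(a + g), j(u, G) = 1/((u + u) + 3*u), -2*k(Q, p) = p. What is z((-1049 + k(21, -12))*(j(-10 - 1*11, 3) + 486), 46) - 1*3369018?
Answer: -3369018 + I*sqrt(114039465)/15 ≈ -3.369e+6 + 711.93*I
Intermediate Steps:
k(Q, p) = -p/2
j(u, G) = 1/(5*u) (j(u, G) = 1/(2*u + 3*u) = 1/(5*u))
z((-1049 + k(21, -12))*(j(-10 - 1*11, 3) + 486), 46) - 1*3369018 = sqrt((-1049 - 1/2*(-12))*(1/(5*(-10 - 1*11)) + 486) + 46) - 1*3369018 = sqrt((-1049 + 6)*(1/(5*(-10 - 11)) + 486) + 46) - 3369018 = sqrt(-1043*((1/5)/(-21) + 486) + 46) - 3369018 = sqrt(-1043*((1/5)*(-1/21) + 486) + 46) - 3369018 = sqrt(-1043*(-1/105 + 486) + 46) - 3369018 = sqrt(-1043*51029/105 + 46) - 3369018 = sqrt(-7603321/15 + 46) - 3369018 = sqrt(-7602631/15) - 3369018 = I*sqrt(114039465)/15 - 3369018 = -3369018 + I*sqrt(114039465)/15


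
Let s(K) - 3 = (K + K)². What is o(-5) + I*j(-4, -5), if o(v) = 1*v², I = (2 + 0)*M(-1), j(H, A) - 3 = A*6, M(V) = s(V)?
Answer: -353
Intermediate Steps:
s(K) = 3 + 4*K² (s(K) = 3 + (K + K)² = 3 + (2*K)² = 3 + 4*K²)
M(V) = 3 + 4*V²
j(H, A) = 3 + 6*A (j(H, A) = 3 + A*6 = 3 + 6*A)
I = 14 (I = (2 + 0)*(3 + 4*(-1)²) = 2*(3 + 4*1) = 2*(3 + 4) = 2*7 = 14)
o(v) = v²
o(-5) + I*j(-4, -5) = (-5)² + 14*(3 + 6*(-5)) = 25 + 14*(3 - 30) = 25 + 14*(-27) = 25 - 378 = -353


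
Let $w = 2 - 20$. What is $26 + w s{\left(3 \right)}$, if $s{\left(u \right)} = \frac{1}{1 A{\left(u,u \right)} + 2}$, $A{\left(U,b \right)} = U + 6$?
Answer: $\frac{268}{11} \approx 24.364$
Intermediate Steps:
$A{\left(U,b \right)} = 6 + U$
$w = -18$
$s{\left(u \right)} = \frac{1}{8 + u}$ ($s{\left(u \right)} = \frac{1}{1 \left(6 + u\right) + 2} = \frac{1}{\left(6 + u\right) + 2} = \frac{1}{8 + u}$)
$26 + w s{\left(3 \right)} = 26 - \frac{18}{8 + 3} = 26 - \frac{18}{11} = \frac{268}{11}$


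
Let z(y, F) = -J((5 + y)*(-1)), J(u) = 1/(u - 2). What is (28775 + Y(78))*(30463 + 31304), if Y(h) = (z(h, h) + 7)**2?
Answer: 12863261322297/7225 ≈ 1.7804e+9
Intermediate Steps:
J(u) = 1/(-2 + u)
z(y, F) = -1/(-7 - y) (z(y, F) = -1/(-2 + (5 + y)*(-1)) = -1/(-2 + (-5 - y)) = -1/(-7 - y))
Y(h) = (7 + 1/(7 + h))**2 (Y(h) = (1/(7 + h) + 7)**2 = (7 + 1/(7 + h))**2)
(28775 + Y(78))*(30463 + 31304) = (28775 + (50 + 7*78)**2/(7 + 78)**2)*(30463 + 31304) = (28775 + (50 + 546)**2/85**2)*61767 = (28775 + (1/7225)*596**2)*61767 = (28775 + (1/7225)*355216)*61767 = (28775 + 355216/7225)*61767 = (208254591/7225)*61767 = 12863261322297/7225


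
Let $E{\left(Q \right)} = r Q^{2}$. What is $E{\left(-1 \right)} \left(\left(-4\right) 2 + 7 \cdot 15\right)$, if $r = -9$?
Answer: $-873$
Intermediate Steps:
$E{\left(Q \right)} = - 9 Q^{2}$
$E{\left(-1 \right)} \left(\left(-4\right) 2 + 7 \cdot 15\right) = - 9 \left(-1\right)^{2} \left(\left(-4\right) 2 + 7 \cdot 15\right) = \left(-9\right) 1 \left(-8 + 105\right) = \left(-9\right) 97 = -873$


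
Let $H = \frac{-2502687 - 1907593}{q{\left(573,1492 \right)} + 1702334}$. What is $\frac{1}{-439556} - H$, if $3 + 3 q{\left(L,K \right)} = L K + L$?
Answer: $\frac{34617197289}{15600281996} \approx 2.219$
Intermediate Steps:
$q{\left(L,K \right)} = -1 + \frac{L}{3} + \frac{K L}{3}$ ($q{\left(L,K \right)} = -1 + \frac{L K + L}{3} = -1 + \frac{K L + L}{3} = -1 + \frac{L + K L}{3} = -1 + \left(\frac{L}{3} + \frac{K L}{3}\right) = -1 + \frac{L}{3} + \frac{K L}{3}$)
$H = - \frac{78755}{35491}$ ($H = \frac{-2502687 - 1907593}{\left(-1 + \frac{1}{3} \cdot 573 + \frac{1}{3} \cdot 1492 \cdot 573\right) + 1702334} = - \frac{4410280}{\left(-1 + 191 + 284972\right) + 1702334} = - \frac{4410280}{285162 + 1702334} = - \frac{4410280}{1987496} = \left(-4410280\right) \frac{1}{1987496} = - \frac{78755}{35491} \approx -2.219$)
$\frac{1}{-439556} - H = \frac{1}{-439556} - - \frac{78755}{35491} = - \frac{1}{439556} + \frac{78755}{35491} = \frac{34617197289}{15600281996}$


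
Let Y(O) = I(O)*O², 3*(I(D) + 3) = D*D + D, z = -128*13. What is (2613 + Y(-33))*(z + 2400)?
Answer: 281648064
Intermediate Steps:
z = -1664
I(D) = -3 + D/3 + D²/3 (I(D) = -3 + (D*D + D)/3 = -3 + (D² + D)/3 = -3 + (D + D²)/3 = -3 + (D/3 + D²/3) = -3 + D/3 + D²/3)
Y(O) = O²*(-3 + O/3 + O²/3) (Y(O) = (-3 + O/3 + O²/3)*O² = O²*(-3 + O/3 + O²/3))
(2613 + Y(-33))*(z + 2400) = (2613 + (⅓)*(-33)²*(-9 - 33 + (-33)²))*(-1664 + 2400) = (2613 + (⅓)*1089*(-9 - 33 + 1089))*736 = (2613 + (⅓)*1089*1047)*736 = (2613 + 380061)*736 = 382674*736 = 281648064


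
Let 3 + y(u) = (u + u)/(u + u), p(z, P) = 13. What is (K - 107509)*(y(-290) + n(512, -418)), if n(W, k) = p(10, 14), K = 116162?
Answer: 95183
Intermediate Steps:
y(u) = -2 (y(u) = -3 + (u + u)/(u + u) = -3 + (2*u)/((2*u)) = -3 + (2*u)*(1/(2*u)) = -3 + 1 = -2)
n(W, k) = 13
(K - 107509)*(y(-290) + n(512, -418)) = (116162 - 107509)*(-2 + 13) = 8653*11 = 95183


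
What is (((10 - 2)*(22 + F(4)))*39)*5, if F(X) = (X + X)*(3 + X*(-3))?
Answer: -78000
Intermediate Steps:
F(X) = 2*X*(3 - 3*X) (F(X) = (2*X)*(3 - 3*X) = 2*X*(3 - 3*X))
(((10 - 2)*(22 + F(4)))*39)*5 = (((10 - 2)*(22 + 6*4*(1 - 1*4)))*39)*5 = ((8*(22 + 6*4*(1 - 4)))*39)*5 = ((8*(22 + 6*4*(-3)))*39)*5 = ((8*(22 - 72))*39)*5 = ((8*(-50))*39)*5 = -400*39*5 = -15600*5 = -78000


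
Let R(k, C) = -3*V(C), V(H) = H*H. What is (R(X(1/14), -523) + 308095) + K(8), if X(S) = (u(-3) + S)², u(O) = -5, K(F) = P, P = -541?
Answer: -513033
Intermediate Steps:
K(F) = -541
V(H) = H²
X(S) = (-5 + S)²
R(k, C) = -3*C²
(R(X(1/14), -523) + 308095) + K(8) = (-3*(-523)² + 308095) - 541 = (-3*273529 + 308095) - 541 = (-820587 + 308095) - 541 = -512492 - 541 = -513033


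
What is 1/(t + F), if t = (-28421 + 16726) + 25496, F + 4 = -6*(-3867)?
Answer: 1/36999 ≈ 2.7028e-5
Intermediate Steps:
F = 23198 (F = -4 - 6*(-3867) = -4 + 23202 = 23198)
t = 13801 (t = -11695 + 25496 = 13801)
1/(t + F) = 1/(13801 + 23198) = 1/36999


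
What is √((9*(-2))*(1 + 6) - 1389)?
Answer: I*√1515 ≈ 38.923*I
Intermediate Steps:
√((9*(-2))*(1 + 6) - 1389) = √(-18*7 - 1389) = √(-126 - 1389) = √(-1515) = I*√1515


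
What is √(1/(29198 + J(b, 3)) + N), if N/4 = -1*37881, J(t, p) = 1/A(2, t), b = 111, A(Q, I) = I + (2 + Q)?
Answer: I*√1708376443038790419/3357771 ≈ 389.26*I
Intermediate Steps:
A(Q, I) = 2 + I + Q
J(t, p) = 1/(4 + t) (J(t, p) = 1/(2 + t + 2) = 1/(4 + t))
N = -151524 (N = 4*(-1*37881) = 4*(-37881) = -151524)
√(1/(29198 + J(b, 3)) + N) = √(1/(29198 + 1/(4 + 111)) - 151524) = √(1/(29198 + 1/115) - 151524) = √(1/(3357771/115) - 151524) = √(115/3357771 - 151524) = √(-508782892889/3357771) = I*√1708376443038790419/3357771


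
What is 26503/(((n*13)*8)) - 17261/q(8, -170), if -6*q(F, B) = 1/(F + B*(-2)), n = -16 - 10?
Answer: 97454750969/2704 ≈ 3.6041e+7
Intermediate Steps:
n = -26
q(F, B) = -1/(6*(F - 2*B)) (q(F, B) = -1/(6*(F + B*(-2))) = -1/(6*(F - 2*B)))
26503/(((n*13)*8)) - 17261/q(8, -170) = 26503/((-26*13*8)) - 17261/(1/(6*(-1*8 + 2*(-170)))) = 26503/((-338*8)) - 17261/(1/(6*(-8 - 340))) = 26503/(-2704) - 17261/((1/6)/(-348)) = 26503*(-1/2704) - 17261/((1/6)*(-1/348)) = -26503/2704 - 17261/(-1/2088) = -26503/2704 - 17261*(-2088) = -26503/2704 + 36040968 = 97454750969/2704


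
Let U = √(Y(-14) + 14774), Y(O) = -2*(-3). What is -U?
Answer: -2*√3695 ≈ -121.57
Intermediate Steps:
Y(O) = 6
U = 2*√3695 (U = √(6 + 14774) = √14780 = 2*√3695 ≈ 121.57)
-U = -2*√3695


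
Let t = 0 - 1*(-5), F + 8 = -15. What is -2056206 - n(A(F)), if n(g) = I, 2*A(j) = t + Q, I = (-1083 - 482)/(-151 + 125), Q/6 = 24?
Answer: -53462921/26 ≈ -2.0563e+6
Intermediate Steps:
F = -23 (F = -8 - 15 = -23)
t = 5 (t = 0 + 5 = 5)
Q = 144 (Q = 6*24 = 144)
I = 1565/26 (I = -1565/(-26) = -1565*(-1/26) = 1565/26 ≈ 60.192)
A(j) = 149/2 (A(j) = (5 + 144)/2 = (½)*149 = 149/2)
n(g) = 1565/26
-2056206 - n(A(F)) = -2056206 - 1*1565/26 = -2056206 - 1565/26 = -53462921/26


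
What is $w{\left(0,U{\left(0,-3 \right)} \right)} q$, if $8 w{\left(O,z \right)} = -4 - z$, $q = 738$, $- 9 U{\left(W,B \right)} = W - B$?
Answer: $- \frac{1353}{4} \approx -338.25$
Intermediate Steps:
$U{\left(W,B \right)} = - \frac{W}{9} + \frac{B}{9}$ ($U{\left(W,B \right)} = - \frac{W - B}{9} = - \frac{W}{9} + \frac{B}{9}$)
$w{\left(O,z \right)} = - \frac{1}{2} - \frac{z}{8}$ ($w{\left(O,z \right)} = \frac{-4 - z}{8} = - \frac{1}{2} - \frac{z}{8}$)
$w{\left(0,U{\left(0,-3 \right)} \right)} q = \left(- \frac{1}{2} - \frac{\left(- \frac{1}{9}\right) 0 + \frac{1}{9} \left(-3\right)}{8}\right) 738 = \left(- \frac{1}{2} - \frac{0 - \frac{1}{3}}{8}\right) 738 = \left(- \frac{1}{2} - - \frac{1}{24}\right) 738 = \left(- \frac{1}{2} + \frac{1}{24}\right) 738 = \left(- \frac{11}{24}\right) 738 = - \frac{1353}{4}$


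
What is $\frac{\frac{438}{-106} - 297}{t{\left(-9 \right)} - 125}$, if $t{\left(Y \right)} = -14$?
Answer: $\frac{15960}{7367} \approx 2.1664$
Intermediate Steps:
$\frac{\frac{438}{-106} - 297}{t{\left(-9 \right)} - 125} = \frac{\frac{438}{-106} - 297}{-14 - 125} = \frac{438 \left(- \frac{1}{106}\right) - 297}{-139} = - \frac{- \frac{219}{53} - 297}{139} = \left(- \frac{1}{139}\right) \left(- \frac{15960}{53}\right) = \frac{15960}{7367}$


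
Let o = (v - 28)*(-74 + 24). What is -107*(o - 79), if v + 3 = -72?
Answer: -542597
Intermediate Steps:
v = -75 (v = -3 - 72 = -75)
o = 5150 (o = (-75 - 28)*(-74 + 24) = -103*(-50) = 5150)
-107*(o - 79) = -107*(5150 - 79) = -107*5071 = -542597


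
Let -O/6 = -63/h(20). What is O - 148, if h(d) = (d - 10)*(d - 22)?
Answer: -1669/10 ≈ -166.90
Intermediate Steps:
h(d) = (-22 + d)*(-10 + d) (h(d) = (-10 + d)*(-22 + d) = (-22 + d)*(-10 + d))
O = -189/10 (O = -(-378)/(220 + 20² - 32*20) = -(-378)/(220 + 400 - 640) = -(-378)/(-20) = -(-378)*(-1)/20 = -6*63/20 = -189/10 ≈ -18.900)
O - 148 = -189/10 - 148 = -1669/10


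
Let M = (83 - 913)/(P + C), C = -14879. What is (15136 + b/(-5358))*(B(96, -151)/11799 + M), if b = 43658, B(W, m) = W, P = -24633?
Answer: 91769978108305/208159232292 ≈ 440.86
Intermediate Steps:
M = 415/19756 (M = (83 - 913)/(-24633 - 14879) = -830/(-39512) = -830*(-1/39512) = 415/19756 ≈ 0.021006)
(15136 + b/(-5358))*(B(96, -151)/11799 + M) = (15136 + 43658/(-5358))*(96/11799 + 415/19756) = (15136 + 43658*(-1/5358))*(96*(1/11799) + 415/19756) = (15136 - 21829/2679)*(32/3933 + 415/19756) = (40527515/2679)*(2264387/77700348) = 91769978108305/208159232292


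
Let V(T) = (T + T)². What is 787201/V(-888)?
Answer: 787201/3154176 ≈ 0.24957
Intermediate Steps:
V(T) = 4*T² (V(T) = (2*T)² = 4*T²)
787201/V(-888) = 787201/((4*(-888)²)) = 787201/((4*788544)) = 787201/3154176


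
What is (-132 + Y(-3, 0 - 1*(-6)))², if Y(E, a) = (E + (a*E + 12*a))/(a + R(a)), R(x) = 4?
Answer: 1610361/100 ≈ 16104.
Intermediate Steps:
Y(E, a) = (E + 12*a + E*a)/(4 + a) (Y(E, a) = (E + (a*E + 12*a))/(a + 4) = (E + (E*a + 12*a))/(4 + a) = (E + (12*a + E*a))/(4 + a) = (E + 12*a + E*a)/(4 + a))
(-132 + Y(-3, 0 - 1*(-6)))² = (-132 + (-3 + 12*(0 - 1*(-6)) - 3*(0 - 1*(-6)))/(4 + (0 - 1*(-6))))² = (-132 + (-3 + 12*(0 + 6) - 3*(0 + 6))/(4 + (0 + 6)))² = (-132 + (-3 + 12*6 - 3*6)/(4 + 6))² = (-132 + (-3 + 72 - 18)/10)² = (-132 + (⅒)*51)² = (-132 + 51/10)² = (-1269/10)² = 1610361/100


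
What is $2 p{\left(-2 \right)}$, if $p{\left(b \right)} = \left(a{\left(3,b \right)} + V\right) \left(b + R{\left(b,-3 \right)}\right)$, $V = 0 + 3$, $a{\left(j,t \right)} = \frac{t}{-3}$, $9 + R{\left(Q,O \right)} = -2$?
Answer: $- \frac{286}{3} \approx -95.333$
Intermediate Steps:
$R{\left(Q,O \right)} = -11$ ($R{\left(Q,O \right)} = -9 - 2 = -11$)
$a{\left(j,t \right)} = - \frac{t}{3}$ ($a{\left(j,t \right)} = t \left(- \frac{1}{3}\right) = - \frac{t}{3}$)
$V = 3$
$p{\left(b \right)} = \left(-11 + b\right) \left(3 - \frac{b}{3}\right)$ ($p{\left(b \right)} = \left(- \frac{b}{3} + 3\right) \left(b - 11\right) = \left(3 - \frac{b}{3}\right) \left(-11 + b\right) = \left(-11 + b\right) \left(3 - \frac{b}{3}\right)$)
$2 p{\left(-2 \right)} = 2 \left(-33 - \frac{\left(-2\right)^{2}}{3} + \frac{20}{3} \left(-2\right)\right) = 2 \left(-33 - \frac{4}{3} - \frac{40}{3}\right) = 2 \left(- \frac{143}{3}\right) = - \frac{286}{3}$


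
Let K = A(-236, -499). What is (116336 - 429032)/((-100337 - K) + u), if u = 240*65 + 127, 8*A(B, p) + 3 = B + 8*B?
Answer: 2501568/674753 ≈ 3.7074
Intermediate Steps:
A(B, p) = -3/8 + 9*B/8 (A(B, p) = -3/8 + (B + 8*B)/8 = -3/8 + (9*B)/8 = -3/8 + 9*B/8)
K = -2127/8 (K = -3/8 + (9/8)*(-236) = -3/8 - 531/2 = -2127/8 ≈ -265.88)
u = 15727 (u = 15600 + 127 = 15727)
(116336 - 429032)/((-100337 - K) + u) = (116336 - 429032)/((-100337 - 1*(-2127/8)) + 15727) = -312696/((-100337 + 2127/8) + 15727) = -312696/(-800569/8 + 15727) = -312696/(-674753/8) = -312696*(-8/674753) = 2501568/674753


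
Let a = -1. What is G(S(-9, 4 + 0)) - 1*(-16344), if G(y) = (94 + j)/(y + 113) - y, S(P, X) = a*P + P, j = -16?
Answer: 1846950/113 ≈ 16345.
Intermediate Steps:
S(P, X) = 0 (S(P, X) = -P + P = 0)
G(y) = -y + 78/(113 + y) (G(y) = (94 - 16)/(y + 113) - y = 78/(113 + y) - y = -y + 78/(113 + y))
G(S(-9, 4 + 0)) - 1*(-16344) = (78 - 1*0² - 113*0)/(113 + 0) - 1*(-16344) = (78 - 1*0 + 0)/113 + 16344 = (78 + 0 + 0)/113 + 16344 = (1/113)*78 + 16344 = 78/113 + 16344 = 1846950/113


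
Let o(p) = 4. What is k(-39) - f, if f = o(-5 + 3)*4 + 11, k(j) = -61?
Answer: -88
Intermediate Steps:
f = 27 (f = 4*4 + 11 = 16 + 11 = 27)
k(-39) - f = -61 - 1*27 = -61 - 27 = -88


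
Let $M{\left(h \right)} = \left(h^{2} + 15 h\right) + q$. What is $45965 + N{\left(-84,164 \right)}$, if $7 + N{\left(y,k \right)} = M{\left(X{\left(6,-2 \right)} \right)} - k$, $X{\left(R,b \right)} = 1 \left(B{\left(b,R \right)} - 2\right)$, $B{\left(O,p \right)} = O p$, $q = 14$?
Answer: $45794$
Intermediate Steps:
$X{\left(R,b \right)} = -2 + R b$ ($X{\left(R,b \right)} = 1 \left(b R - 2\right) = 1 \left(R b - 2\right) = 1 \left(-2 + R b\right) = -2 + R b$)
$M{\left(h \right)} = 14 + h^{2} + 15 h$ ($M{\left(h \right)} = \left(h^{2} + 15 h\right) + 14 = 14 + h^{2} + 15 h$)
$N{\left(y,k \right)} = -7 - k$ ($N{\left(y,k \right)} = -7 - \left(-14 + k - \left(-2 + 6 \left(-2\right)\right)^{2} - 15 \left(-2 + 6 \left(-2\right)\right)\right) = -7 - \left(-14 + k - \left(-2 - 12\right)^{2} - 15 \left(-2 - 12\right)\right) = -7 + \left(\left(14 + \left(-14\right)^{2} + 15 \left(-14\right)\right) - k\right) = -7 + \left(\left(14 + 196 - 210\right) - k\right) = -7 + \left(0 - k\right) = -7 - k$)
$45965 + N{\left(-84,164 \right)} = 45965 - 171 = 45794$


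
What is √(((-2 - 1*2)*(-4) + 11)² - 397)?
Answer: 2*√83 ≈ 18.221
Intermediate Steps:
√(((-2 - 1*2)*(-4) + 11)² - 397) = √(((-2 - 2)*(-4) + 11)² - 397) = √((-4*(-4) + 11)² - 397) = √((16 + 11)² - 397) = √(27² - 397) = √(729 - 397) = √332 = 2*√83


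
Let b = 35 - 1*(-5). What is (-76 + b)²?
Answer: 1296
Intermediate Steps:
b = 40 (b = 35 + 5 = 40)
(-76 + b)² = (-76 + 40)² = (-36)² = 1296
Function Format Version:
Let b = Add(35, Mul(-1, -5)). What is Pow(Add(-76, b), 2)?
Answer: 1296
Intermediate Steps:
b = 40 (b = Add(35, 5) = 40)
Pow(Add(-76, b), 2) = Pow(Add(-76, 40), 2) = Pow(-36, 2) = 1296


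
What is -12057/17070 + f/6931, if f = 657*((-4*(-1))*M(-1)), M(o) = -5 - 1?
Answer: -117575609/39437390 ≈ -2.9813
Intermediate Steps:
M(o) = -6
f = -15768 (f = 657*(-4*(-1)*(-6)) = 657*(4*(-6)) = 657*(-24) = -15768)
-12057/17070 + f/6931 = -12057/17070 - 15768/6931 = -12057*1/17070 - 15768*1/6931 = -4019/5690 - 15768/6931 = -117575609/39437390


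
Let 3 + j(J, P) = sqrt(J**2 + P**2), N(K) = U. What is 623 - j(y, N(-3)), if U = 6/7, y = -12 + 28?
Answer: 626 - 2*sqrt(3145)/7 ≈ 609.98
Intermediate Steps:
y = 16
U = 6/7 (U = 6*(1/7) = 6/7 ≈ 0.85714)
N(K) = 6/7
j(J, P) = -3 + sqrt(J**2 + P**2)
623 - j(y, N(-3)) = 623 - (-3 + sqrt(16**2 + (6/7)**2)) = 623 - (-3 + sqrt(256 + 36/49)) = 623 - (-3 + sqrt(12580/49)) = 623 - (-3 + 2*sqrt(3145)/7) = 623 + (3 - 2*sqrt(3145)/7) = 626 - 2*sqrt(3145)/7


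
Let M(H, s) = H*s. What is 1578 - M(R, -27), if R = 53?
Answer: 3009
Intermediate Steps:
1578 - M(R, -27) = 1578 - 53*(-27) = 1578 - 1*(-1431) = 1578 + 1431 = 3009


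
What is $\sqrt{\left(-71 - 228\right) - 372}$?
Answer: $i \sqrt{671} \approx 25.904 i$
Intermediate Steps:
$\sqrt{\left(-71 - 228\right) - 372} = \sqrt{-299 - 372} = \sqrt{-671} = i \sqrt{671}$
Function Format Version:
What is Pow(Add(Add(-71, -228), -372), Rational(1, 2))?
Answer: Mul(I, Pow(671, Rational(1, 2))) ≈ Mul(25.904, I)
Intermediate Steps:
Pow(Add(Add(-71, -228), -372), Rational(1, 2)) = Pow(Add(-299, -372), Rational(1, 2)) = Pow(-671, Rational(1, 2)) = Mul(I, Pow(671, Rational(1, 2)))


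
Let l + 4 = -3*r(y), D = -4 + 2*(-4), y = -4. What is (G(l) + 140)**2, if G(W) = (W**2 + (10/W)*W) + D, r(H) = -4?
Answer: 40804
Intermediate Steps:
D = -12 (D = -4 - 8 = -12)
l = 8 (l = -4 - 3*(-4) = -4 + 12 = 8)
G(W) = -2 + W**2 (G(W) = (W**2 + (10/W)*W) - 12 = (W**2 + 10) - 12 = (10 + W**2) - 12 = -2 + W**2)
(G(l) + 140)**2 = ((-2 + 8**2) + 140)**2 = ((-2 + 64) + 140)**2 = (62 + 140)**2 = 202**2 = 40804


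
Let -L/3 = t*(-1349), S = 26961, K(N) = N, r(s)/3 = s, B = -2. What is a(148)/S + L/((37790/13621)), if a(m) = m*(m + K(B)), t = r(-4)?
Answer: -8916810951082/509428095 ≈ -17504.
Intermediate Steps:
r(s) = 3*s
t = -12 (t = 3*(-4) = -12)
a(m) = m*(-2 + m) (a(m) = m*(m - 2) = m*(-2 + m))
L = -48564 (L = -(-36)*(-1349) = -3*16188 = -48564)
a(148)/S + L/((37790/13621)) = (148*(-2 + 148))/26961 - 48564/(37790/13621) = (148*146)*(1/26961) - 48564/(37790*(1/13621)) = 21608*(1/26961) - 48564/37790/13621 = 21608/26961 - 48564*13621/37790 = 21608/26961 - 330745122/18895 = -8916810951082/509428095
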